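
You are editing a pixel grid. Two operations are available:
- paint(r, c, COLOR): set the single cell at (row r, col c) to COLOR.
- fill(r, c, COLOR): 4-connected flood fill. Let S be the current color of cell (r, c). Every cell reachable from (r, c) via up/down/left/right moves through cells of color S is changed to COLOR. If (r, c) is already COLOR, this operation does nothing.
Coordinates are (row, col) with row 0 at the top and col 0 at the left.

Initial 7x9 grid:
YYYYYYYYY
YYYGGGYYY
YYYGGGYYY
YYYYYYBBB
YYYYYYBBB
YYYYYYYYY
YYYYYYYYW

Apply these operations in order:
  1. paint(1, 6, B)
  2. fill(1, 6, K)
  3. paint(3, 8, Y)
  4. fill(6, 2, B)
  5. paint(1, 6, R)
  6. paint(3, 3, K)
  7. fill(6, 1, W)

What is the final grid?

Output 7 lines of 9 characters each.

Answer: WWWWWWWWW
WWWGGGRWW
WWWGGGWWW
WWWKWWWWW
WWWWWWWWW
WWWWWWWWW
WWWWWWWWW

Derivation:
After op 1 paint(1,6,B):
YYYYYYYYY
YYYGGGBYY
YYYGGGYYY
YYYYYYBBB
YYYYYYBBB
YYYYYYYYY
YYYYYYYYW
After op 2 fill(1,6,K) [1 cells changed]:
YYYYYYYYY
YYYGGGKYY
YYYGGGYYY
YYYYYYBBB
YYYYYYBBB
YYYYYYYYY
YYYYYYYYW
After op 3 paint(3,8,Y):
YYYYYYYYY
YYYGGGKYY
YYYGGGYYY
YYYYYYBBY
YYYYYYBBB
YYYYYYYYY
YYYYYYYYW
After op 4 fill(6,2,B) [50 cells changed]:
BBBBBBBBB
BBBGGGKBB
BBBGGGBBB
BBBBBBBBB
BBBBBBBBB
BBBBBBBBB
BBBBBBBBW
After op 5 paint(1,6,R):
BBBBBBBBB
BBBGGGRBB
BBBGGGBBB
BBBBBBBBB
BBBBBBBBB
BBBBBBBBB
BBBBBBBBW
After op 6 paint(3,3,K):
BBBBBBBBB
BBBGGGRBB
BBBGGGBBB
BBBKBBBBB
BBBBBBBBB
BBBBBBBBB
BBBBBBBBW
After op 7 fill(6,1,W) [54 cells changed]:
WWWWWWWWW
WWWGGGRWW
WWWGGGWWW
WWWKWWWWW
WWWWWWWWW
WWWWWWWWW
WWWWWWWWW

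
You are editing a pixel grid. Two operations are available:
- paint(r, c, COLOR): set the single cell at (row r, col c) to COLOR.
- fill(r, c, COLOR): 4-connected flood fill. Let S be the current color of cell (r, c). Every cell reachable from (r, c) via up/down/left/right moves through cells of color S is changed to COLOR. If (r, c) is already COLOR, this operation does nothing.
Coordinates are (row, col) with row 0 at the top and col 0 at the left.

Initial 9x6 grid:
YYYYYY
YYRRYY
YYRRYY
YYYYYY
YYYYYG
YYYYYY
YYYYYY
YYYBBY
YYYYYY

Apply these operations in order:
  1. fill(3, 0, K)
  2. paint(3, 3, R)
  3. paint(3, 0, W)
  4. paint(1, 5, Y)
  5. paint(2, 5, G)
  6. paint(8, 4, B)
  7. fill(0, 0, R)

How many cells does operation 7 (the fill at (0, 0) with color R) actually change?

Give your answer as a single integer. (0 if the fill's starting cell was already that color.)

Answer: 42

Derivation:
After op 1 fill(3,0,K) [47 cells changed]:
KKKKKK
KKRRKK
KKRRKK
KKKKKK
KKKKKG
KKKKKK
KKKKKK
KKKBBK
KKKKKK
After op 2 paint(3,3,R):
KKKKKK
KKRRKK
KKRRKK
KKKRKK
KKKKKG
KKKKKK
KKKKKK
KKKBBK
KKKKKK
After op 3 paint(3,0,W):
KKKKKK
KKRRKK
KKRRKK
WKKRKK
KKKKKG
KKKKKK
KKKKKK
KKKBBK
KKKKKK
After op 4 paint(1,5,Y):
KKKKKK
KKRRKY
KKRRKK
WKKRKK
KKKKKG
KKKKKK
KKKKKK
KKKBBK
KKKKKK
After op 5 paint(2,5,G):
KKKKKK
KKRRKY
KKRRKG
WKKRKK
KKKKKG
KKKKKK
KKKKKK
KKKBBK
KKKKKK
After op 6 paint(8,4,B):
KKKKKK
KKRRKY
KKRRKG
WKKRKK
KKKKKG
KKKKKK
KKKKKK
KKKBBK
KKKKBK
After op 7 fill(0,0,R) [42 cells changed]:
RRRRRR
RRRRRY
RRRRRG
WRRRRR
RRRRRG
RRRRRR
RRRRRR
RRRBBR
RRRRBR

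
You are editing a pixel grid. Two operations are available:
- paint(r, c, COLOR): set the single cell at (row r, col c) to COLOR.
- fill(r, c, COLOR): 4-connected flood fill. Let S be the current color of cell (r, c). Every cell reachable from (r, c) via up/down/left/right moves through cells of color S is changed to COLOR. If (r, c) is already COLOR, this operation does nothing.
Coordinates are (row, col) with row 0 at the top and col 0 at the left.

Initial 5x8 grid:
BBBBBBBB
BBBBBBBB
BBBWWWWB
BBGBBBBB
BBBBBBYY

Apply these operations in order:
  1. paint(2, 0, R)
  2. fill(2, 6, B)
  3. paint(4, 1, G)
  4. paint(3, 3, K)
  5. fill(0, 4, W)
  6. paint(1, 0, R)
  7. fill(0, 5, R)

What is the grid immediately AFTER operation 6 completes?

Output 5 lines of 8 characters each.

After op 1 paint(2,0,R):
BBBBBBBB
BBBBBBBB
RBBWWWWB
BBGBBBBB
BBBBBBYY
After op 2 fill(2,6,B) [4 cells changed]:
BBBBBBBB
BBBBBBBB
RBBBBBBB
BBGBBBBB
BBBBBBYY
After op 3 paint(4,1,G):
BBBBBBBB
BBBBBBBB
RBBBBBBB
BBGBBBBB
BGBBBBYY
After op 4 paint(3,3,K):
BBBBBBBB
BBBBBBBB
RBBBBBBB
BBGKBBBB
BGBBBBYY
After op 5 fill(0,4,W) [34 cells changed]:
WWWWWWWW
WWWWWWWW
RWWWWWWW
WWGKWWWW
WGWWWWYY
After op 6 paint(1,0,R):
WWWWWWWW
RWWWWWWW
RWWWWWWW
WWGKWWWW
WGWWWWYY

Answer: WWWWWWWW
RWWWWWWW
RWWWWWWW
WWGKWWWW
WGWWWWYY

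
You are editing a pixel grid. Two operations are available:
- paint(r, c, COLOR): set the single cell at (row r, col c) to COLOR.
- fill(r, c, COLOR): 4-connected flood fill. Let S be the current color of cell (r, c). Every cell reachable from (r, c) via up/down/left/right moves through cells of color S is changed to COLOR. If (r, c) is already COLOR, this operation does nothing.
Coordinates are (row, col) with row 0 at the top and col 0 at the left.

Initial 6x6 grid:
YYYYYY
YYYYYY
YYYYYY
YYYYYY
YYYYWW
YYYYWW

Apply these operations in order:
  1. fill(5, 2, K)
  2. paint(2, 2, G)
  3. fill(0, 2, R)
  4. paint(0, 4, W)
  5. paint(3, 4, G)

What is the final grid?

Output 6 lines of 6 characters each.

Answer: RRRRWR
RRRRRR
RRGRRR
RRRRGR
RRRRWW
RRRRWW

Derivation:
After op 1 fill(5,2,K) [32 cells changed]:
KKKKKK
KKKKKK
KKKKKK
KKKKKK
KKKKWW
KKKKWW
After op 2 paint(2,2,G):
KKKKKK
KKKKKK
KKGKKK
KKKKKK
KKKKWW
KKKKWW
After op 3 fill(0,2,R) [31 cells changed]:
RRRRRR
RRRRRR
RRGRRR
RRRRRR
RRRRWW
RRRRWW
After op 4 paint(0,4,W):
RRRRWR
RRRRRR
RRGRRR
RRRRRR
RRRRWW
RRRRWW
After op 5 paint(3,4,G):
RRRRWR
RRRRRR
RRGRRR
RRRRGR
RRRRWW
RRRRWW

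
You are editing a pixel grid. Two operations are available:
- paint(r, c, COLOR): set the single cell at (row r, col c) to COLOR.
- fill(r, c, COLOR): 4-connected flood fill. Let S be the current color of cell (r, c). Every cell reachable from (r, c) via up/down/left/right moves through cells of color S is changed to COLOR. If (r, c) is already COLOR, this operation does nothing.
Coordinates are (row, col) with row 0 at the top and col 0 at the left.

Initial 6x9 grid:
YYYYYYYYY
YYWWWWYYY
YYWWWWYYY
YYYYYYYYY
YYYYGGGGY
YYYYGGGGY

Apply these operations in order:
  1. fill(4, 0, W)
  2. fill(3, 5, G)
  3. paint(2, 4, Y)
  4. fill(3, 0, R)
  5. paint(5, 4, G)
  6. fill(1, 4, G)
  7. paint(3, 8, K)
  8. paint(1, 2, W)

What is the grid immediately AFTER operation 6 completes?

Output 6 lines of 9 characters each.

Answer: GGGGGGGGG
GGGGGGGGG
GGGGYGGGG
GGGGGGGGG
GGGGGGGGG
GGGGGGGGG

Derivation:
After op 1 fill(4,0,W) [38 cells changed]:
WWWWWWWWW
WWWWWWWWW
WWWWWWWWW
WWWWWWWWW
WWWWGGGGW
WWWWGGGGW
After op 2 fill(3,5,G) [46 cells changed]:
GGGGGGGGG
GGGGGGGGG
GGGGGGGGG
GGGGGGGGG
GGGGGGGGG
GGGGGGGGG
After op 3 paint(2,4,Y):
GGGGGGGGG
GGGGGGGGG
GGGGYGGGG
GGGGGGGGG
GGGGGGGGG
GGGGGGGGG
After op 4 fill(3,0,R) [53 cells changed]:
RRRRRRRRR
RRRRRRRRR
RRRRYRRRR
RRRRRRRRR
RRRRRRRRR
RRRRRRRRR
After op 5 paint(5,4,G):
RRRRRRRRR
RRRRRRRRR
RRRRYRRRR
RRRRRRRRR
RRRRRRRRR
RRRRGRRRR
After op 6 fill(1,4,G) [52 cells changed]:
GGGGGGGGG
GGGGGGGGG
GGGGYGGGG
GGGGGGGGG
GGGGGGGGG
GGGGGGGGG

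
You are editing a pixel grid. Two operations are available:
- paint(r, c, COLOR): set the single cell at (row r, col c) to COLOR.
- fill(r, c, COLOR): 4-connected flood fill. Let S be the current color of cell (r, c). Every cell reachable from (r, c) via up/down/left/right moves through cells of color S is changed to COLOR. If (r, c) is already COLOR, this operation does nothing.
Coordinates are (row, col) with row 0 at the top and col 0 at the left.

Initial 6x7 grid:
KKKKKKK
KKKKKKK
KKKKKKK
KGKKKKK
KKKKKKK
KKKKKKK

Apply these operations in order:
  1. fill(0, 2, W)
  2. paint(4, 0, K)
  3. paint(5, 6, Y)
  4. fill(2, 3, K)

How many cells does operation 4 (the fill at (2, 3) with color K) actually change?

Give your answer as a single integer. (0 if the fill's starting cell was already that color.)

Answer: 39

Derivation:
After op 1 fill(0,2,W) [41 cells changed]:
WWWWWWW
WWWWWWW
WWWWWWW
WGWWWWW
WWWWWWW
WWWWWWW
After op 2 paint(4,0,K):
WWWWWWW
WWWWWWW
WWWWWWW
WGWWWWW
KWWWWWW
WWWWWWW
After op 3 paint(5,6,Y):
WWWWWWW
WWWWWWW
WWWWWWW
WGWWWWW
KWWWWWW
WWWWWWY
After op 4 fill(2,3,K) [39 cells changed]:
KKKKKKK
KKKKKKK
KKKKKKK
KGKKKKK
KKKKKKK
KKKKKKY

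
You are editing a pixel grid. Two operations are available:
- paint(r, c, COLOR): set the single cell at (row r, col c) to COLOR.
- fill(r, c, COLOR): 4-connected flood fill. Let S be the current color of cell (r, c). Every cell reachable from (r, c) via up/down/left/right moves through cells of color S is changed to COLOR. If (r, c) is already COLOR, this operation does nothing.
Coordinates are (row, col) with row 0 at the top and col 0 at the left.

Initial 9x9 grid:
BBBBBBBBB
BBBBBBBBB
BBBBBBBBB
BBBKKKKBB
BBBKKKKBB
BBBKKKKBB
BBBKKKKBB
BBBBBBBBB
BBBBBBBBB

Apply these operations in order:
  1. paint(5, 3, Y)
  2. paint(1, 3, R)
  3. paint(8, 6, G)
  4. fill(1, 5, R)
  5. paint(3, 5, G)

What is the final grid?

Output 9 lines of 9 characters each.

After op 1 paint(5,3,Y):
BBBBBBBBB
BBBBBBBBB
BBBBBBBBB
BBBKKKKBB
BBBKKKKBB
BBBYKKKBB
BBBKKKKBB
BBBBBBBBB
BBBBBBBBB
After op 2 paint(1,3,R):
BBBBBBBBB
BBBRBBBBB
BBBBBBBBB
BBBKKKKBB
BBBKKKKBB
BBBYKKKBB
BBBKKKKBB
BBBBBBBBB
BBBBBBBBB
After op 3 paint(8,6,G):
BBBBBBBBB
BBBRBBBBB
BBBBBBBBB
BBBKKKKBB
BBBKKKKBB
BBBYKKKBB
BBBKKKKBB
BBBBBBBBB
BBBBBBGBB
After op 4 fill(1,5,R) [63 cells changed]:
RRRRRRRRR
RRRRRRRRR
RRRRRRRRR
RRRKKKKRR
RRRKKKKRR
RRRYKKKRR
RRRKKKKRR
RRRRRRRRR
RRRRRRGRR
After op 5 paint(3,5,G):
RRRRRRRRR
RRRRRRRRR
RRRRRRRRR
RRRKKGKRR
RRRKKKKRR
RRRYKKKRR
RRRKKKKRR
RRRRRRRRR
RRRRRRGRR

Answer: RRRRRRRRR
RRRRRRRRR
RRRRRRRRR
RRRKKGKRR
RRRKKKKRR
RRRYKKKRR
RRRKKKKRR
RRRRRRRRR
RRRRRRGRR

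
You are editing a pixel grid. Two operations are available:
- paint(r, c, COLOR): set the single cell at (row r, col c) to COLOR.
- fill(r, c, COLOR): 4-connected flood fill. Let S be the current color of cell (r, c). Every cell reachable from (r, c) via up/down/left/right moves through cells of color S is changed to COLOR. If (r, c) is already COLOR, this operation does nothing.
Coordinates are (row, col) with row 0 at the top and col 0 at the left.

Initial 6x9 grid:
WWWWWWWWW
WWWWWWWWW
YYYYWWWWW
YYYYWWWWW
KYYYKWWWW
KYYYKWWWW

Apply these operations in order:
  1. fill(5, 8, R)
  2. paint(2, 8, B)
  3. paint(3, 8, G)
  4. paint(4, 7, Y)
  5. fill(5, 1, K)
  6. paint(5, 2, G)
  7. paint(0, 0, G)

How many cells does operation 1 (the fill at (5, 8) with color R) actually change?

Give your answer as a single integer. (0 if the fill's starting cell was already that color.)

Answer: 36

Derivation:
After op 1 fill(5,8,R) [36 cells changed]:
RRRRRRRRR
RRRRRRRRR
YYYYRRRRR
YYYYRRRRR
KYYYKRRRR
KYYYKRRRR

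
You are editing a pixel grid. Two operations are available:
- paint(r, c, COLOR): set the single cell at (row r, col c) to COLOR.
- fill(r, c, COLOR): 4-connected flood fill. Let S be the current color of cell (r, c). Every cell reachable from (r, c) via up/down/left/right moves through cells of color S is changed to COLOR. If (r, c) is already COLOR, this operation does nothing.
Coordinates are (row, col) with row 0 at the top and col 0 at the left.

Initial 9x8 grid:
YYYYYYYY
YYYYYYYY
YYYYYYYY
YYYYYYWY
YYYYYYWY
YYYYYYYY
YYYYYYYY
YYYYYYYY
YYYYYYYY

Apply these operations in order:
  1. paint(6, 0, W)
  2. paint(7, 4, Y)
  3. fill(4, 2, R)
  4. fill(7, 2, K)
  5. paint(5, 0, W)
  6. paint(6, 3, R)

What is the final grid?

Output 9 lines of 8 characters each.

Answer: KKKKKKKK
KKKKKKKK
KKKKKKKK
KKKKKKWK
KKKKKKWK
WKKKKKKK
WKKRKKKK
KKKKKKKK
KKKKKKKK

Derivation:
After op 1 paint(6,0,W):
YYYYYYYY
YYYYYYYY
YYYYYYYY
YYYYYYWY
YYYYYYWY
YYYYYYYY
WYYYYYYY
YYYYYYYY
YYYYYYYY
After op 2 paint(7,4,Y):
YYYYYYYY
YYYYYYYY
YYYYYYYY
YYYYYYWY
YYYYYYWY
YYYYYYYY
WYYYYYYY
YYYYYYYY
YYYYYYYY
After op 3 fill(4,2,R) [69 cells changed]:
RRRRRRRR
RRRRRRRR
RRRRRRRR
RRRRRRWR
RRRRRRWR
RRRRRRRR
WRRRRRRR
RRRRRRRR
RRRRRRRR
After op 4 fill(7,2,K) [69 cells changed]:
KKKKKKKK
KKKKKKKK
KKKKKKKK
KKKKKKWK
KKKKKKWK
KKKKKKKK
WKKKKKKK
KKKKKKKK
KKKKKKKK
After op 5 paint(5,0,W):
KKKKKKKK
KKKKKKKK
KKKKKKKK
KKKKKKWK
KKKKKKWK
WKKKKKKK
WKKKKKKK
KKKKKKKK
KKKKKKKK
After op 6 paint(6,3,R):
KKKKKKKK
KKKKKKKK
KKKKKKKK
KKKKKKWK
KKKKKKWK
WKKKKKKK
WKKRKKKK
KKKKKKKK
KKKKKKKK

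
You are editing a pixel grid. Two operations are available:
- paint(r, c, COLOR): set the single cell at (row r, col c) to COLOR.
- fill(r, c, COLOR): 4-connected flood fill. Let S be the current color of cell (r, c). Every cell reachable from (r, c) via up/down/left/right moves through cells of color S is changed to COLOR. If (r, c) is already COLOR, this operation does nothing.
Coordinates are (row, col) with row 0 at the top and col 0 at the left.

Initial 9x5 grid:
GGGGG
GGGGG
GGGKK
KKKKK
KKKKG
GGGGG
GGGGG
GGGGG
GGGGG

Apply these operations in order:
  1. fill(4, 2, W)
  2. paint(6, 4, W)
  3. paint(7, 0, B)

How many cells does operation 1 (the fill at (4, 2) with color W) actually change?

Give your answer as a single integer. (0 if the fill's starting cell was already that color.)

After op 1 fill(4,2,W) [11 cells changed]:
GGGGG
GGGGG
GGGWW
WWWWW
WWWWG
GGGGG
GGGGG
GGGGG
GGGGG

Answer: 11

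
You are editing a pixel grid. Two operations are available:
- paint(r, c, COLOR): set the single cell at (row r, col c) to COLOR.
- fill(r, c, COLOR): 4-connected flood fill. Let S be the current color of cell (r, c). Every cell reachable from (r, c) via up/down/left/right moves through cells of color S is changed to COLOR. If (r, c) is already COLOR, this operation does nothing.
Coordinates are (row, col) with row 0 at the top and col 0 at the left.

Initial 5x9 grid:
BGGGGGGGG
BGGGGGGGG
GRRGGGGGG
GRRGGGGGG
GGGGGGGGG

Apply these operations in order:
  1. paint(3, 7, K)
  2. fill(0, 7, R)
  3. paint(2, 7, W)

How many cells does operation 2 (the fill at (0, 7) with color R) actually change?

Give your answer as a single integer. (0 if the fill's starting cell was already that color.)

After op 1 paint(3,7,K):
BGGGGGGGG
BGGGGGGGG
GRRGGGGGG
GRRGGGGKG
GGGGGGGGG
After op 2 fill(0,7,R) [38 cells changed]:
BRRRRRRRR
BRRRRRRRR
RRRRRRRRR
RRRRRRRKR
RRRRRRRRR

Answer: 38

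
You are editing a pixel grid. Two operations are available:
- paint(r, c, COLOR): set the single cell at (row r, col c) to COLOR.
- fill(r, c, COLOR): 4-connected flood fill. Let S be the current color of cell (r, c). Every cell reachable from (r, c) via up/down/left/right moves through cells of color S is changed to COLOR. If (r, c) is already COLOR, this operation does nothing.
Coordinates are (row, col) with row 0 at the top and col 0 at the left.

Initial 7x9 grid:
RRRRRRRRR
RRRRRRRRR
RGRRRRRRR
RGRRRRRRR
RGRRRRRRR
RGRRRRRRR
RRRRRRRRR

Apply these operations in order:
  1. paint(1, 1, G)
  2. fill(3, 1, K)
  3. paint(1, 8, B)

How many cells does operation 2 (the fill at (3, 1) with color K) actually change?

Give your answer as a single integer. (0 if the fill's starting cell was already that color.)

Answer: 5

Derivation:
After op 1 paint(1,1,G):
RRRRRRRRR
RGRRRRRRR
RGRRRRRRR
RGRRRRRRR
RGRRRRRRR
RGRRRRRRR
RRRRRRRRR
After op 2 fill(3,1,K) [5 cells changed]:
RRRRRRRRR
RKRRRRRRR
RKRRRRRRR
RKRRRRRRR
RKRRRRRRR
RKRRRRRRR
RRRRRRRRR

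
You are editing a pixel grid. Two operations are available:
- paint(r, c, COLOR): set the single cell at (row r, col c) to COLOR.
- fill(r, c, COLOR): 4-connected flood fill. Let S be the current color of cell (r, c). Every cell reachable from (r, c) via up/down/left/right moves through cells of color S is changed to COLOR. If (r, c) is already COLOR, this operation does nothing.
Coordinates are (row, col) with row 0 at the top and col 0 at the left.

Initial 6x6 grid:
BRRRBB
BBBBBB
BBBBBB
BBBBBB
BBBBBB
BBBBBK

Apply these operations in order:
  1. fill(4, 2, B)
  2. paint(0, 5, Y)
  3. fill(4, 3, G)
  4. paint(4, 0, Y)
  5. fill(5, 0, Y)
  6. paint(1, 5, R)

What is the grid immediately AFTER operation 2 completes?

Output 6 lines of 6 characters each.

After op 1 fill(4,2,B) [0 cells changed]:
BRRRBB
BBBBBB
BBBBBB
BBBBBB
BBBBBB
BBBBBK
After op 2 paint(0,5,Y):
BRRRBY
BBBBBB
BBBBBB
BBBBBB
BBBBBB
BBBBBK

Answer: BRRRBY
BBBBBB
BBBBBB
BBBBBB
BBBBBB
BBBBBK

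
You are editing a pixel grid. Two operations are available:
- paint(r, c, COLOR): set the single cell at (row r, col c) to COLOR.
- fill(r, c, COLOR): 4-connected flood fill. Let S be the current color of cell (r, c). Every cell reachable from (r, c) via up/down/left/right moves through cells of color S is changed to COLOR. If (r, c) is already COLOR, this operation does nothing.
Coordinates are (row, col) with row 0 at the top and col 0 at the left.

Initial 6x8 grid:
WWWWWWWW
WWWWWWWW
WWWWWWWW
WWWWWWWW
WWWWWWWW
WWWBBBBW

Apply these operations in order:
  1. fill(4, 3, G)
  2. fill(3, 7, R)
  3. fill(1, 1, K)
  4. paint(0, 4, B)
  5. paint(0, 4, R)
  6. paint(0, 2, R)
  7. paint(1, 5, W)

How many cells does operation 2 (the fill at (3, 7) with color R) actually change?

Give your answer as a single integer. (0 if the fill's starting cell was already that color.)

Answer: 44

Derivation:
After op 1 fill(4,3,G) [44 cells changed]:
GGGGGGGG
GGGGGGGG
GGGGGGGG
GGGGGGGG
GGGGGGGG
GGGBBBBG
After op 2 fill(3,7,R) [44 cells changed]:
RRRRRRRR
RRRRRRRR
RRRRRRRR
RRRRRRRR
RRRRRRRR
RRRBBBBR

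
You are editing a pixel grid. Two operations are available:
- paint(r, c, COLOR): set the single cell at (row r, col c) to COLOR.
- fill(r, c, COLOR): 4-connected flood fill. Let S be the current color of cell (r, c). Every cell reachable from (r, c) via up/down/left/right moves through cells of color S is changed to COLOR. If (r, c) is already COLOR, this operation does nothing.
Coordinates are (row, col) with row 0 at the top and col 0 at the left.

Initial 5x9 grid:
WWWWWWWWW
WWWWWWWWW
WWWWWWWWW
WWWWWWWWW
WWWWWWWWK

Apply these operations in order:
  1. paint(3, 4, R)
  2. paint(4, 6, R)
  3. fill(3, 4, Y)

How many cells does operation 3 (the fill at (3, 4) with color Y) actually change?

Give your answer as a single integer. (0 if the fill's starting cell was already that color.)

After op 1 paint(3,4,R):
WWWWWWWWW
WWWWWWWWW
WWWWWWWWW
WWWWRWWWW
WWWWWWWWK
After op 2 paint(4,6,R):
WWWWWWWWW
WWWWWWWWW
WWWWWWWWW
WWWWRWWWW
WWWWWWRWK
After op 3 fill(3,4,Y) [1 cells changed]:
WWWWWWWWW
WWWWWWWWW
WWWWWWWWW
WWWWYWWWW
WWWWWWRWK

Answer: 1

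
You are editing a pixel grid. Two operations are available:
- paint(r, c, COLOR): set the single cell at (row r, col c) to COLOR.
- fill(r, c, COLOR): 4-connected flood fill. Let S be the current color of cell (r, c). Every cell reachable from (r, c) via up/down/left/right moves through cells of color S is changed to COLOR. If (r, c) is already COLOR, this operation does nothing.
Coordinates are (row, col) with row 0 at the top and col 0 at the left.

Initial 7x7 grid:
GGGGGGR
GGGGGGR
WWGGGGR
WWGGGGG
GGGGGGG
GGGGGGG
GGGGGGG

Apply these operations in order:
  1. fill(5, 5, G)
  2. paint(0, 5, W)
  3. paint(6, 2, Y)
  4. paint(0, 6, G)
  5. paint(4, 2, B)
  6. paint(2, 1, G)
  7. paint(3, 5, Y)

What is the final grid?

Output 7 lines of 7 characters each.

Answer: GGGGGWG
GGGGGGR
WGGGGGR
WWGGGYG
GGBGGGG
GGGGGGG
GGYGGGG

Derivation:
After op 1 fill(5,5,G) [0 cells changed]:
GGGGGGR
GGGGGGR
WWGGGGR
WWGGGGG
GGGGGGG
GGGGGGG
GGGGGGG
After op 2 paint(0,5,W):
GGGGGWR
GGGGGGR
WWGGGGR
WWGGGGG
GGGGGGG
GGGGGGG
GGGGGGG
After op 3 paint(6,2,Y):
GGGGGWR
GGGGGGR
WWGGGGR
WWGGGGG
GGGGGGG
GGGGGGG
GGYGGGG
After op 4 paint(0,6,G):
GGGGGWG
GGGGGGR
WWGGGGR
WWGGGGG
GGGGGGG
GGGGGGG
GGYGGGG
After op 5 paint(4,2,B):
GGGGGWG
GGGGGGR
WWGGGGR
WWGGGGG
GGBGGGG
GGGGGGG
GGYGGGG
After op 6 paint(2,1,G):
GGGGGWG
GGGGGGR
WGGGGGR
WWGGGGG
GGBGGGG
GGGGGGG
GGYGGGG
After op 7 paint(3,5,Y):
GGGGGWG
GGGGGGR
WGGGGGR
WWGGGYG
GGBGGGG
GGGGGGG
GGYGGGG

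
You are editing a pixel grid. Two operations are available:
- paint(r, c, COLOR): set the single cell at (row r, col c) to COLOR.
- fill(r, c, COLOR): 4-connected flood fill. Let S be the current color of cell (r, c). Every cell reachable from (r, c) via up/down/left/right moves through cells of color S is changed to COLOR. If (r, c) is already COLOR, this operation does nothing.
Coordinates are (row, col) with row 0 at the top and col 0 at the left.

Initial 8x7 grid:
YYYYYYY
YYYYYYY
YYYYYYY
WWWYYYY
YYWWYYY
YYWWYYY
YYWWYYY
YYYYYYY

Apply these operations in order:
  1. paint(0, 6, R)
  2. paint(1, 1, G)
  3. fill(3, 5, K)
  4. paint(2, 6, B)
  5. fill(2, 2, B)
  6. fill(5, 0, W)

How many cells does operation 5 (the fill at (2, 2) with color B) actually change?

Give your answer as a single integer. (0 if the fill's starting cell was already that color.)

After op 1 paint(0,6,R):
YYYYYYR
YYYYYYY
YYYYYYY
WWWYYYY
YYWWYYY
YYWWYYY
YYWWYYY
YYYYYYY
After op 2 paint(1,1,G):
YYYYYYR
YGYYYYY
YYYYYYY
WWWYYYY
YYWWYYY
YYWWYYY
YYWWYYY
YYYYYYY
After op 3 fill(3,5,K) [45 cells changed]:
KKKKKKR
KGKKKKK
KKKKKKK
WWWKKKK
KKWWKKK
KKWWKKK
KKWWKKK
KKKKKKK
After op 4 paint(2,6,B):
KKKKKKR
KGKKKKK
KKKKKKB
WWWKKKK
KKWWKKK
KKWWKKK
KKWWKKK
KKKKKKK
After op 5 fill(2,2,B) [44 cells changed]:
BBBBBBR
BGBBBBB
BBBBBBB
WWWBBBB
BBWWBBB
BBWWBBB
BBWWBBB
BBBBBBB

Answer: 44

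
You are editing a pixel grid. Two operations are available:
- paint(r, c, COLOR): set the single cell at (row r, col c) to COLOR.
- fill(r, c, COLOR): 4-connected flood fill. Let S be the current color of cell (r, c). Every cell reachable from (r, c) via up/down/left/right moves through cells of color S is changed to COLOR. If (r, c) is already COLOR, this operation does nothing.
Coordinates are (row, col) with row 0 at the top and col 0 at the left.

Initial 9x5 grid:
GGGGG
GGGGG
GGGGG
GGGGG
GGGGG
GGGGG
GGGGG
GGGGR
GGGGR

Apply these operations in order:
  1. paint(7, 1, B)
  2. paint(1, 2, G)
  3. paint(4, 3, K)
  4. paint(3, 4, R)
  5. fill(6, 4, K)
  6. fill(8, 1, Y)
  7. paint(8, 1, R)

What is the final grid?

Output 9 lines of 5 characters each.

Answer: YYYYY
YYYYY
YYYYY
YYYYR
YYYYY
YYYYY
YYYYY
YBYYR
YRYYR

Derivation:
After op 1 paint(7,1,B):
GGGGG
GGGGG
GGGGG
GGGGG
GGGGG
GGGGG
GGGGG
GBGGR
GGGGR
After op 2 paint(1,2,G):
GGGGG
GGGGG
GGGGG
GGGGG
GGGGG
GGGGG
GGGGG
GBGGR
GGGGR
After op 3 paint(4,3,K):
GGGGG
GGGGG
GGGGG
GGGGG
GGGKG
GGGGG
GGGGG
GBGGR
GGGGR
After op 4 paint(3,4,R):
GGGGG
GGGGG
GGGGG
GGGGR
GGGKG
GGGGG
GGGGG
GBGGR
GGGGR
After op 5 fill(6,4,K) [40 cells changed]:
KKKKK
KKKKK
KKKKK
KKKKR
KKKKK
KKKKK
KKKKK
KBKKR
KKKKR
After op 6 fill(8,1,Y) [41 cells changed]:
YYYYY
YYYYY
YYYYY
YYYYR
YYYYY
YYYYY
YYYYY
YBYYR
YYYYR
After op 7 paint(8,1,R):
YYYYY
YYYYY
YYYYY
YYYYR
YYYYY
YYYYY
YYYYY
YBYYR
YRYYR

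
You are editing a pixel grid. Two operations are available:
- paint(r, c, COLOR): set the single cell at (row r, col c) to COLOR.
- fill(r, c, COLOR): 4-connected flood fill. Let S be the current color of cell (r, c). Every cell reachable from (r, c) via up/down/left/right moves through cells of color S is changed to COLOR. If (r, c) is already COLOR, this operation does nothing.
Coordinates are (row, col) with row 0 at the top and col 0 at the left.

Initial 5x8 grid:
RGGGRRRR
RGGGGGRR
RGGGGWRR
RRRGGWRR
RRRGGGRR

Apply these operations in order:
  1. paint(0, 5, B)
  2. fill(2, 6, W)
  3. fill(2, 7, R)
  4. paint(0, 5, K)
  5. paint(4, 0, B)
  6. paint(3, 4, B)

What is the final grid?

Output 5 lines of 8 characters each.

Answer: RGGGRKRR
RGGGGGRR
RGGGGRRR
RRRGBRRR
BRRGGGRR

Derivation:
After op 1 paint(0,5,B):
RGGGRBRR
RGGGGGRR
RGGGGWRR
RRRGGWRR
RRRGGGRR
After op 2 fill(2,6,W) [10 cells changed]:
RGGGRBWW
RGGGGGWW
RGGGGWWW
RRRGGWWW
RRRGGGWW
After op 3 fill(2,7,R) [12 cells changed]:
RGGGRBRR
RGGGGGRR
RGGGGRRR
RRRGGRRR
RRRGGGRR
After op 4 paint(0,5,K):
RGGGRKRR
RGGGGGRR
RGGGGRRR
RRRGGRRR
RRRGGGRR
After op 5 paint(4,0,B):
RGGGRKRR
RGGGGGRR
RGGGGRRR
RRRGGRRR
BRRGGGRR
After op 6 paint(3,4,B):
RGGGRKRR
RGGGGGRR
RGGGGRRR
RRRGBRRR
BRRGGGRR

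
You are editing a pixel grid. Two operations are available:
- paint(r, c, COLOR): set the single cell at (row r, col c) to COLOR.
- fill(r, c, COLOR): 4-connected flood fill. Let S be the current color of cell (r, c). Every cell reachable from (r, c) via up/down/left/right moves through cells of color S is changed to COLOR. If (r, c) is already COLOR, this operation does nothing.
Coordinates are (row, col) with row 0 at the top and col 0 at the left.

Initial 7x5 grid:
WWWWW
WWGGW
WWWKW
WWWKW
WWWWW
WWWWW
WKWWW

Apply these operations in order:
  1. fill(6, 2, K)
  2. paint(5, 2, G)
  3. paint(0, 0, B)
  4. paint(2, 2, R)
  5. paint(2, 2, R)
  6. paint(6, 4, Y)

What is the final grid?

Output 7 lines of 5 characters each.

After op 1 fill(6,2,K) [30 cells changed]:
KKKKK
KKGGK
KKKKK
KKKKK
KKKKK
KKKKK
KKKKK
After op 2 paint(5,2,G):
KKKKK
KKGGK
KKKKK
KKKKK
KKKKK
KKGKK
KKKKK
After op 3 paint(0,0,B):
BKKKK
KKGGK
KKKKK
KKKKK
KKKKK
KKGKK
KKKKK
After op 4 paint(2,2,R):
BKKKK
KKGGK
KKRKK
KKKKK
KKKKK
KKGKK
KKKKK
After op 5 paint(2,2,R):
BKKKK
KKGGK
KKRKK
KKKKK
KKKKK
KKGKK
KKKKK
After op 6 paint(6,4,Y):
BKKKK
KKGGK
KKRKK
KKKKK
KKKKK
KKGKK
KKKKY

Answer: BKKKK
KKGGK
KKRKK
KKKKK
KKKKK
KKGKK
KKKKY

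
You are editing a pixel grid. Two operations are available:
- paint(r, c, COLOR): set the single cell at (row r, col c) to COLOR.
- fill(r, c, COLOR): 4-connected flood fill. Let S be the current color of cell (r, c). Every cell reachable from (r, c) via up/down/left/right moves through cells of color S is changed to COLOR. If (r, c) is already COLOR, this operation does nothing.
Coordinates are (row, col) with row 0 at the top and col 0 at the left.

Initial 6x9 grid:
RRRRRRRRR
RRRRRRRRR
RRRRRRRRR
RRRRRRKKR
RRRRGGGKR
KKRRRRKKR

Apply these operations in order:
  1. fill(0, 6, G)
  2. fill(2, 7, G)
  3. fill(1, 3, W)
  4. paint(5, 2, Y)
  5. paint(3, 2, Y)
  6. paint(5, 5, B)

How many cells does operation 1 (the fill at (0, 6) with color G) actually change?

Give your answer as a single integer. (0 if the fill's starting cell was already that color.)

Answer: 44

Derivation:
After op 1 fill(0,6,G) [44 cells changed]:
GGGGGGGGG
GGGGGGGGG
GGGGGGGGG
GGGGGGKKG
GGGGGGGKG
KKGGGGKKG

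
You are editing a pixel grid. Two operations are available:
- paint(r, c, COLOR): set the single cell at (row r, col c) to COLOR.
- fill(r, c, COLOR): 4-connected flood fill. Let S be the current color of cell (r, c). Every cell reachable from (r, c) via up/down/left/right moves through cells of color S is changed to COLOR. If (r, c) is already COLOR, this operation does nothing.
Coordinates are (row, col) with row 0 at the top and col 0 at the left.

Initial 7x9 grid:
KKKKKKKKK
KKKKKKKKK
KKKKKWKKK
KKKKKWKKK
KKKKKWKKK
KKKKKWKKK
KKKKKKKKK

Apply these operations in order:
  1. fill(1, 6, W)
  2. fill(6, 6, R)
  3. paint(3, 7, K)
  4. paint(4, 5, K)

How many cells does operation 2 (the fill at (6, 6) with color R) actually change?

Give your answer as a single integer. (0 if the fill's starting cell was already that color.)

Answer: 63

Derivation:
After op 1 fill(1,6,W) [59 cells changed]:
WWWWWWWWW
WWWWWWWWW
WWWWWWWWW
WWWWWWWWW
WWWWWWWWW
WWWWWWWWW
WWWWWWWWW
After op 2 fill(6,6,R) [63 cells changed]:
RRRRRRRRR
RRRRRRRRR
RRRRRRRRR
RRRRRRRRR
RRRRRRRRR
RRRRRRRRR
RRRRRRRRR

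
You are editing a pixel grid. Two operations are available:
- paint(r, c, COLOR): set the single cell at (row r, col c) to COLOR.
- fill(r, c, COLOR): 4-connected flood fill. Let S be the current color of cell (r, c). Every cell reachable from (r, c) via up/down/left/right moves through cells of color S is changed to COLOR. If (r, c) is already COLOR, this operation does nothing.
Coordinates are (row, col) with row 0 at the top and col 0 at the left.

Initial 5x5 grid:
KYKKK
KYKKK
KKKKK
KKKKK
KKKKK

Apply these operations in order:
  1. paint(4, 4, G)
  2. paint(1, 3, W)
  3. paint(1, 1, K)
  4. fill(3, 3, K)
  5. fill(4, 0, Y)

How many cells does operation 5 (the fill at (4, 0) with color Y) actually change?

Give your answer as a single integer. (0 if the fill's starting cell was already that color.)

Answer: 22

Derivation:
After op 1 paint(4,4,G):
KYKKK
KYKKK
KKKKK
KKKKK
KKKKG
After op 2 paint(1,3,W):
KYKKK
KYKWK
KKKKK
KKKKK
KKKKG
After op 3 paint(1,1,K):
KYKKK
KKKWK
KKKKK
KKKKK
KKKKG
After op 4 fill(3,3,K) [0 cells changed]:
KYKKK
KKKWK
KKKKK
KKKKK
KKKKG
After op 5 fill(4,0,Y) [22 cells changed]:
YYYYY
YYYWY
YYYYY
YYYYY
YYYYG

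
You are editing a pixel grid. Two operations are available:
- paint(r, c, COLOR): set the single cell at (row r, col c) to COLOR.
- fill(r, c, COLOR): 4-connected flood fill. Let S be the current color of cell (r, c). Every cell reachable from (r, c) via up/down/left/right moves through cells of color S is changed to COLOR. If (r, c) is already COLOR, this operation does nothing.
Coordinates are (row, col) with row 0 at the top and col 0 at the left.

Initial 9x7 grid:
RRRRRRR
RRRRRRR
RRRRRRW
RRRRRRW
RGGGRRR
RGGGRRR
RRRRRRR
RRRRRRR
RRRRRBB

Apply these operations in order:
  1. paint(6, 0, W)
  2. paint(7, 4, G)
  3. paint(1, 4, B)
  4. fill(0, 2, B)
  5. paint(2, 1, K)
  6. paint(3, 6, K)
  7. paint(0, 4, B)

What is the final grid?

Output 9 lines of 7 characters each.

Answer: BBBBBBB
BBBBBBB
BKBBBBW
BBBBBBK
BGGGBBB
BGGGBBB
WBBBBBB
BBBBGBB
BBBBBBB

Derivation:
After op 1 paint(6,0,W):
RRRRRRR
RRRRRRR
RRRRRRW
RRRRRRW
RGGGRRR
RGGGRRR
WRRRRRR
RRRRRRR
RRRRRBB
After op 2 paint(7,4,G):
RRRRRRR
RRRRRRR
RRRRRRW
RRRRRRW
RGGGRRR
RGGGRRR
WRRRRRR
RRRRGRR
RRRRRBB
After op 3 paint(1,4,B):
RRRRRRR
RRRRBRR
RRRRRRW
RRRRRRW
RGGGRRR
RGGGRRR
WRRRRRR
RRRRGRR
RRRRRBB
After op 4 fill(0,2,B) [50 cells changed]:
BBBBBBB
BBBBBBB
BBBBBBW
BBBBBBW
BGGGBBB
BGGGBBB
WBBBBBB
BBBBGBB
BBBBBBB
After op 5 paint(2,1,K):
BBBBBBB
BBBBBBB
BKBBBBW
BBBBBBW
BGGGBBB
BGGGBBB
WBBBBBB
BBBBGBB
BBBBBBB
After op 6 paint(3,6,K):
BBBBBBB
BBBBBBB
BKBBBBW
BBBBBBK
BGGGBBB
BGGGBBB
WBBBBBB
BBBBGBB
BBBBBBB
After op 7 paint(0,4,B):
BBBBBBB
BBBBBBB
BKBBBBW
BBBBBBK
BGGGBBB
BGGGBBB
WBBBBBB
BBBBGBB
BBBBBBB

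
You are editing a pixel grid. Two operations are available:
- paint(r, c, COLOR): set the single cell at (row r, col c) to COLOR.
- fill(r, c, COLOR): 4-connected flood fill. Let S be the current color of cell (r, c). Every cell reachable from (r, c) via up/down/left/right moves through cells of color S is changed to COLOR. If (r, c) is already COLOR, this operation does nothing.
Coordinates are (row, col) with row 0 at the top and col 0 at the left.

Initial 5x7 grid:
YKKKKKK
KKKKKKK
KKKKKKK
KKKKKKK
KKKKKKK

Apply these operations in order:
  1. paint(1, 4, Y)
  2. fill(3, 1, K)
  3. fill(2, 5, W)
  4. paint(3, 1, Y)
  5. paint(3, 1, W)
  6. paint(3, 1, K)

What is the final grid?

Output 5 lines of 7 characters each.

After op 1 paint(1,4,Y):
YKKKKKK
KKKKYKK
KKKKKKK
KKKKKKK
KKKKKKK
After op 2 fill(3,1,K) [0 cells changed]:
YKKKKKK
KKKKYKK
KKKKKKK
KKKKKKK
KKKKKKK
After op 3 fill(2,5,W) [33 cells changed]:
YWWWWWW
WWWWYWW
WWWWWWW
WWWWWWW
WWWWWWW
After op 4 paint(3,1,Y):
YWWWWWW
WWWWYWW
WWWWWWW
WYWWWWW
WWWWWWW
After op 5 paint(3,1,W):
YWWWWWW
WWWWYWW
WWWWWWW
WWWWWWW
WWWWWWW
After op 6 paint(3,1,K):
YWWWWWW
WWWWYWW
WWWWWWW
WKWWWWW
WWWWWWW

Answer: YWWWWWW
WWWWYWW
WWWWWWW
WKWWWWW
WWWWWWW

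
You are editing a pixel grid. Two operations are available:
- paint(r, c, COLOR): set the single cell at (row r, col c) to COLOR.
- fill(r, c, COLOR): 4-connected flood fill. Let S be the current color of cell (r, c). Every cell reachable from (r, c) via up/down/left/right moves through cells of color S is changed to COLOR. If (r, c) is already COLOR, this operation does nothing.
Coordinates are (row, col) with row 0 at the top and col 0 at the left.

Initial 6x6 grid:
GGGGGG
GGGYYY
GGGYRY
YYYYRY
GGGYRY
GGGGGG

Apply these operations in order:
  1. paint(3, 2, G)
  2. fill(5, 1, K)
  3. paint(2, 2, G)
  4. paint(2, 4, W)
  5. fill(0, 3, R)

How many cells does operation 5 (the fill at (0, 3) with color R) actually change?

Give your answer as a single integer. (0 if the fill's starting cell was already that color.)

Answer: 11

Derivation:
After op 1 paint(3,2,G):
GGGGGG
GGGYYY
GGGYRY
YYGYRY
GGGYRY
GGGGGG
After op 2 fill(5,1,K) [22 cells changed]:
KKKKKK
KKKYYY
KKKYRY
YYKYRY
KKKYRY
KKKKKK
After op 3 paint(2,2,G):
KKKKKK
KKKYYY
KKGYRY
YYKYRY
KKKYRY
KKKKKK
After op 4 paint(2,4,W):
KKKKKK
KKKYYY
KKGYWY
YYKYRY
KKKYRY
KKKKKK
After op 5 fill(0,3,R) [11 cells changed]:
RRRRRR
RRRYYY
RRGYWY
YYKYRY
KKKYRY
KKKKKK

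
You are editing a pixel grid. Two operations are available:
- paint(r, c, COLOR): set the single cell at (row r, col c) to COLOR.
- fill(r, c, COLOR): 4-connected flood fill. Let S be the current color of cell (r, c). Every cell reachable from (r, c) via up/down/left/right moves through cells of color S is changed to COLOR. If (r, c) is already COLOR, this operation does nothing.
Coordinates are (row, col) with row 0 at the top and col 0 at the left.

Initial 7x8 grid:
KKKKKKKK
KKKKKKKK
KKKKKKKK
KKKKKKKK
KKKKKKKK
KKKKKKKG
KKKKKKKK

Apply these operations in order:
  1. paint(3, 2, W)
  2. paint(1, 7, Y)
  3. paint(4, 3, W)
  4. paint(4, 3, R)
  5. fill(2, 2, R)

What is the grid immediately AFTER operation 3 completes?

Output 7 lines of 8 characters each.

Answer: KKKKKKKK
KKKKKKKY
KKKKKKKK
KKWKKKKK
KKKWKKKK
KKKKKKKG
KKKKKKKK

Derivation:
After op 1 paint(3,2,W):
KKKKKKKK
KKKKKKKK
KKKKKKKK
KKWKKKKK
KKKKKKKK
KKKKKKKG
KKKKKKKK
After op 2 paint(1,7,Y):
KKKKKKKK
KKKKKKKY
KKKKKKKK
KKWKKKKK
KKKKKKKK
KKKKKKKG
KKKKKKKK
After op 3 paint(4,3,W):
KKKKKKKK
KKKKKKKY
KKKKKKKK
KKWKKKKK
KKKWKKKK
KKKKKKKG
KKKKKKKK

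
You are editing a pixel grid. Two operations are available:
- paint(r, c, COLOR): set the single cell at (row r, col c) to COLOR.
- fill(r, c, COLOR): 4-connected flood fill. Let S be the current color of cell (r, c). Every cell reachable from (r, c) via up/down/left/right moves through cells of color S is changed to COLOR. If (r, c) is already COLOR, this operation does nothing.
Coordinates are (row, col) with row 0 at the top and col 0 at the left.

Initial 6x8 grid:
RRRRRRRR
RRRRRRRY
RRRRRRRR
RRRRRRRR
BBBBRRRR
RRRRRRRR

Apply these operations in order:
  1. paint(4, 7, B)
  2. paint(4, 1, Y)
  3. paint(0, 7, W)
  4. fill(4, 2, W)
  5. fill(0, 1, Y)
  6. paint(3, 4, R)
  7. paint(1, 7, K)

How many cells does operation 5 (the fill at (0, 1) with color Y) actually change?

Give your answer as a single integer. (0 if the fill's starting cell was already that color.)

Answer: 41

Derivation:
After op 1 paint(4,7,B):
RRRRRRRR
RRRRRRRY
RRRRRRRR
RRRRRRRR
BBBBRRRB
RRRRRRRR
After op 2 paint(4,1,Y):
RRRRRRRR
RRRRRRRY
RRRRRRRR
RRRRRRRR
BYBBRRRB
RRRRRRRR
After op 3 paint(0,7,W):
RRRRRRRW
RRRRRRRY
RRRRRRRR
RRRRRRRR
BYBBRRRB
RRRRRRRR
After op 4 fill(4,2,W) [2 cells changed]:
RRRRRRRW
RRRRRRRY
RRRRRRRR
RRRRRRRR
BYWWRRRB
RRRRRRRR
After op 5 fill(0,1,Y) [41 cells changed]:
YYYYYYYW
YYYYYYYY
YYYYYYYY
YYYYYYYY
BYWWYYYB
YYYYYYYY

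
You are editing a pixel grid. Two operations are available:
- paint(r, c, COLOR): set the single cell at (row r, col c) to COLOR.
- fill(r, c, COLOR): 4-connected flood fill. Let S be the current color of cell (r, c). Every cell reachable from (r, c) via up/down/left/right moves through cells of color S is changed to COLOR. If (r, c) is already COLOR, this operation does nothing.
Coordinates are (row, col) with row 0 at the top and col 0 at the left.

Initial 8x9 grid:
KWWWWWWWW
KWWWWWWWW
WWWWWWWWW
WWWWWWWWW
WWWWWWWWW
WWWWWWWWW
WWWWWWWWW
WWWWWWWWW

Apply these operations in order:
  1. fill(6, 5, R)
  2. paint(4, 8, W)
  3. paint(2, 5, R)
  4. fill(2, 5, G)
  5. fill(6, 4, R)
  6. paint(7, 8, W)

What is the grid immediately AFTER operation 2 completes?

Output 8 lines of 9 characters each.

After op 1 fill(6,5,R) [70 cells changed]:
KRRRRRRRR
KRRRRRRRR
RRRRRRRRR
RRRRRRRRR
RRRRRRRRR
RRRRRRRRR
RRRRRRRRR
RRRRRRRRR
After op 2 paint(4,8,W):
KRRRRRRRR
KRRRRRRRR
RRRRRRRRR
RRRRRRRRR
RRRRRRRRW
RRRRRRRRR
RRRRRRRRR
RRRRRRRRR

Answer: KRRRRRRRR
KRRRRRRRR
RRRRRRRRR
RRRRRRRRR
RRRRRRRRW
RRRRRRRRR
RRRRRRRRR
RRRRRRRRR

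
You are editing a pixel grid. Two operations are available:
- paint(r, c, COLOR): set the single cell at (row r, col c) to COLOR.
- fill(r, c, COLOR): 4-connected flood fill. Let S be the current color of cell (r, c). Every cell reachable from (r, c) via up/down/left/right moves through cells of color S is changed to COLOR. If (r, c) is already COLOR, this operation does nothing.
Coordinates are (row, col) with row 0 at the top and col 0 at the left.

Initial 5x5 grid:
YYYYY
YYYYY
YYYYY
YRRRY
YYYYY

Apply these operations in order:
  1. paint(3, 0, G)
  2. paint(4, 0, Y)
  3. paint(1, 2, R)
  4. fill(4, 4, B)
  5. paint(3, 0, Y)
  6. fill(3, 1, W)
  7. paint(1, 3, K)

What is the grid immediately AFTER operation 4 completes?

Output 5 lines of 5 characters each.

After op 1 paint(3,0,G):
YYYYY
YYYYY
YYYYY
GRRRY
YYYYY
After op 2 paint(4,0,Y):
YYYYY
YYYYY
YYYYY
GRRRY
YYYYY
After op 3 paint(1,2,R):
YYYYY
YYRYY
YYYYY
GRRRY
YYYYY
After op 4 fill(4,4,B) [20 cells changed]:
BBBBB
BBRBB
BBBBB
GRRRB
BBBBB

Answer: BBBBB
BBRBB
BBBBB
GRRRB
BBBBB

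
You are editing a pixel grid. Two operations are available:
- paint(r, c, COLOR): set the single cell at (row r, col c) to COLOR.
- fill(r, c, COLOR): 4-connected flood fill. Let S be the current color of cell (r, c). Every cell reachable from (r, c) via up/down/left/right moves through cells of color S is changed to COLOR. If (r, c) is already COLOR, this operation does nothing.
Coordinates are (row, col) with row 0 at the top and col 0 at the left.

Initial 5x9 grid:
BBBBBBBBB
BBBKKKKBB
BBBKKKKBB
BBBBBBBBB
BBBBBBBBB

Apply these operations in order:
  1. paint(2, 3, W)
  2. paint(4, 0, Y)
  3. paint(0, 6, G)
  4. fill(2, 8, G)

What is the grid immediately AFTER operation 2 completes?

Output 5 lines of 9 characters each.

Answer: BBBBBBBBB
BBBKKKKBB
BBBWKKKBB
BBBBBBBBB
YBBBBBBBB

Derivation:
After op 1 paint(2,3,W):
BBBBBBBBB
BBBKKKKBB
BBBWKKKBB
BBBBBBBBB
BBBBBBBBB
After op 2 paint(4,0,Y):
BBBBBBBBB
BBBKKKKBB
BBBWKKKBB
BBBBBBBBB
YBBBBBBBB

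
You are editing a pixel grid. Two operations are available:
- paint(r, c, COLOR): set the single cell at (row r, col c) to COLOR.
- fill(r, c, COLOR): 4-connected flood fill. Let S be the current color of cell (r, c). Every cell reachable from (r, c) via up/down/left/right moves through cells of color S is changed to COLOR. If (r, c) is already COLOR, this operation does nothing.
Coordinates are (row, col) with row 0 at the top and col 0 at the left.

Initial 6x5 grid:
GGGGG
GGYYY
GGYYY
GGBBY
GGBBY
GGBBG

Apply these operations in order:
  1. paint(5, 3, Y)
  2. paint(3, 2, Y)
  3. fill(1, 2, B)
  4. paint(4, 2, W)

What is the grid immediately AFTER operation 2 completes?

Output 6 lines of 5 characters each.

After op 1 paint(5,3,Y):
GGGGG
GGYYY
GGYYY
GGBBY
GGBBY
GGBYG
After op 2 paint(3,2,Y):
GGGGG
GGYYY
GGYYY
GGYBY
GGBBY
GGBYG

Answer: GGGGG
GGYYY
GGYYY
GGYBY
GGBBY
GGBYG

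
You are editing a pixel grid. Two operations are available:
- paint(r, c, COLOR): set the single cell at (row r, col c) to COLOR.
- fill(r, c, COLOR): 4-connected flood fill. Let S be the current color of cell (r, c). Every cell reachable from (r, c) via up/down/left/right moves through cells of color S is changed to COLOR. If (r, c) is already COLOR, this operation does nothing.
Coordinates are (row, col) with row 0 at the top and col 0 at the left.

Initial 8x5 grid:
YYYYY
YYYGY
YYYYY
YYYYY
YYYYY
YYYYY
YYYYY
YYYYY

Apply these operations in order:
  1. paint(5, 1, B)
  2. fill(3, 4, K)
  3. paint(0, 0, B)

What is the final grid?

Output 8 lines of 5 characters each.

After op 1 paint(5,1,B):
YYYYY
YYYGY
YYYYY
YYYYY
YYYYY
YBYYY
YYYYY
YYYYY
After op 2 fill(3,4,K) [38 cells changed]:
KKKKK
KKKGK
KKKKK
KKKKK
KKKKK
KBKKK
KKKKK
KKKKK
After op 3 paint(0,0,B):
BKKKK
KKKGK
KKKKK
KKKKK
KKKKK
KBKKK
KKKKK
KKKKK

Answer: BKKKK
KKKGK
KKKKK
KKKKK
KKKKK
KBKKK
KKKKK
KKKKK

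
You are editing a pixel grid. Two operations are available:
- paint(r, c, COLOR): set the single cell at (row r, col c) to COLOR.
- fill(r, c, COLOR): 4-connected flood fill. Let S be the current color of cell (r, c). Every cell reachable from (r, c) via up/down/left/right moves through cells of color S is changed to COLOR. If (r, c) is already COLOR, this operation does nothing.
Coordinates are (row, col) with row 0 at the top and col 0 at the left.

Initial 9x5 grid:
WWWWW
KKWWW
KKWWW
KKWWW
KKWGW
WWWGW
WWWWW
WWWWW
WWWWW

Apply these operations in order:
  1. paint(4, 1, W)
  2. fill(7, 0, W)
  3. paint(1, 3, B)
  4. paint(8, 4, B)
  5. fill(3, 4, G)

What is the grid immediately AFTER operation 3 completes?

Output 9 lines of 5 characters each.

Answer: WWWWW
KKWBW
KKWWW
KKWWW
KWWGW
WWWGW
WWWWW
WWWWW
WWWWW

Derivation:
After op 1 paint(4,1,W):
WWWWW
KKWWW
KKWWW
KKWWW
KWWGW
WWWGW
WWWWW
WWWWW
WWWWW
After op 2 fill(7,0,W) [0 cells changed]:
WWWWW
KKWWW
KKWWW
KKWWW
KWWGW
WWWGW
WWWWW
WWWWW
WWWWW
After op 3 paint(1,3,B):
WWWWW
KKWBW
KKWWW
KKWWW
KWWGW
WWWGW
WWWWW
WWWWW
WWWWW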